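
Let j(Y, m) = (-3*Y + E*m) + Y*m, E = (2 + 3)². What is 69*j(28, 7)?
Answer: 19803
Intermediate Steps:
E = 25 (E = 5² = 25)
j(Y, m) = -3*Y + 25*m + Y*m (j(Y, m) = (-3*Y + 25*m) + Y*m = -3*Y + 25*m + Y*m)
69*j(28, 7) = 69*(-3*28 + 25*7 + 28*7) = 69*(-84 + 175 + 196) = 69*287 = 19803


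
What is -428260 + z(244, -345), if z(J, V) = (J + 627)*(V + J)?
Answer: -516231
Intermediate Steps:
z(J, V) = (627 + J)*(J + V)
-428260 + z(244, -345) = -428260 + (244**2 + 627*244 + 627*(-345) + 244*(-345)) = -428260 + (59536 + 152988 - 216315 - 84180) = -428260 - 87971 = -516231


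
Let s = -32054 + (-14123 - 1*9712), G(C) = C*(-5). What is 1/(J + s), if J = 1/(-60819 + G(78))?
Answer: -61209/3420909802 ≈ -1.7893e-5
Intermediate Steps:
G(C) = -5*C
J = -1/61209 (J = 1/(-60819 - 5*78) = 1/(-60819 - 390) = 1/(-61209) = -1/61209 ≈ -1.6337e-5)
s = -55889 (s = -32054 + (-14123 - 9712) = -32054 - 23835 = -55889)
1/(J + s) = 1/(-1/61209 - 55889) = 1/(-3420909802/61209) = -61209/3420909802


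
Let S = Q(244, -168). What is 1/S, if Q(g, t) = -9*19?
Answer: -1/171 ≈ -0.0058480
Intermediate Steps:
Q(g, t) = -171
S = -171
1/S = 1/(-171) = -1/171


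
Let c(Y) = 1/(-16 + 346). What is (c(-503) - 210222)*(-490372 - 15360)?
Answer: 17542138510294/165 ≈ 1.0632e+11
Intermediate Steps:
c(Y) = 1/330
(c(-503) - 210222)*(-490372 - 15360) = (1/330 - 210222)*(-490372 - 15360) = -69373259/330*(-505732) = 17542138510294/165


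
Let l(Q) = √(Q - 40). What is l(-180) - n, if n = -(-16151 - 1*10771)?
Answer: -26922 + 2*I*√55 ≈ -26922.0 + 14.832*I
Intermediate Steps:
l(Q) = √(-40 + Q)
n = 26922 (n = -(-16151 - 10771) = -1*(-26922) = 26922)
l(-180) - n = √(-40 - 180) - 1*26922 = √(-220) - 26922 = 2*I*√55 - 26922 = -26922 + 2*I*√55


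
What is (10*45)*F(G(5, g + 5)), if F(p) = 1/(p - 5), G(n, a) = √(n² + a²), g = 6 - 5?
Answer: 125/2 + 25*√61/2 ≈ 160.13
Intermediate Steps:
g = 1
G(n, a) = √(a² + n²)
F(p) = 1/(-5 + p)
(10*45)*F(G(5, g + 5)) = (10*45)/(-5 + √((1 + 5)² + 5²)) = 450/(-5 + √(6² + 25)) = 450/(-5 + √(36 + 25)) = 450/(-5 + √61)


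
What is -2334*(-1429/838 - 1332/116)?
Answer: 374017665/12151 ≈ 30781.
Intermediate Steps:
-2334*(-1429/838 - 1332/116) = -2334*(-1429*1/838 - 1332*1/116) = -2334*(-1429/838 - 333/29) = -2334*(-320495/24302) = 374017665/12151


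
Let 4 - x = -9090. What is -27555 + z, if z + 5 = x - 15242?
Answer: -33708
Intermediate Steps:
x = 9094 (x = 4 - 1*(-9090) = 4 + 9090 = 9094)
z = -6153 (z = -5 + (9094 - 15242) = -5 - 6148 = -6153)
-27555 + z = -27555 - 6153 = -33708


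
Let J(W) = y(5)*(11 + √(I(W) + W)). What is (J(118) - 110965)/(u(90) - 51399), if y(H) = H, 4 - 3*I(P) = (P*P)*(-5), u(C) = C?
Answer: 36970/17103 - 5*√23326/51309 ≈ 2.1467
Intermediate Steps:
I(P) = 4/3 + 5*P²/3 (I(P) = 4/3 - P*P*(-5)/3 = 4/3 - P²*(-5)/3 = 4/3 - (-5)*P²/3 = 4/3 + 5*P²/3)
J(W) = 55 + 5*√(4/3 + W + 5*W²/3) (J(W) = 5*(11 + √((4/3 + 5*W²/3) + W)) = 5*(11 + √(4/3 + W + 5*W²/3)) = 55 + 5*√(4/3 + W + 5*W²/3))
(J(118) - 110965)/(u(90) - 51399) = ((55 + 5*√(12 + 9*118 + 15*118²)/3) - 110965)/(90 - 51399) = ((55 + 5*√(12 + 1062 + 15*13924)/3) - 110965)/(-51309) = ((55 + 5*√(12 + 1062 + 208860)/3) - 110965)*(-1/51309) = ((55 + 5*√209934/3) - 110965)*(-1/51309) = ((55 + 5*(3*√23326)/3) - 110965)*(-1/51309) = ((55 + 5*√23326) - 110965)*(-1/51309) = (-110910 + 5*√23326)*(-1/51309) = 36970/17103 - 5*√23326/51309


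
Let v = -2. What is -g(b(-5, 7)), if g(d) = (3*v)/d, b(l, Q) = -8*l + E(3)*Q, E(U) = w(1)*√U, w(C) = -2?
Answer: 60/253 + 21*√3/253 ≈ 0.38092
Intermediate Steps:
E(U) = -2*√U
b(l, Q) = -8*l - 2*Q*√3 (b(l, Q) = -8*l + (-2*√3)*Q = -8*l - 2*Q*√3)
g(d) = -6/d (g(d) = (3*(-2))/d = -6/d)
-g(b(-5, 7)) = -(-6)/(-8*(-5) - 2*7*√3) = -(-6)/(40 - 14*√3) = 6/(40 - 14*√3)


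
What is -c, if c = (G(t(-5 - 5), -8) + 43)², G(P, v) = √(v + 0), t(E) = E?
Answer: -1841 - 172*I*√2 ≈ -1841.0 - 243.24*I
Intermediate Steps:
G(P, v) = √v
c = (43 + 2*I*√2)² (c = (√(-8) + 43)² = (2*I*√2 + 43)² = (43 + 2*I*√2)² ≈ 1841.0 + 243.24*I)
-c = -(1841 + 172*I*√2) = -1841 - 172*I*√2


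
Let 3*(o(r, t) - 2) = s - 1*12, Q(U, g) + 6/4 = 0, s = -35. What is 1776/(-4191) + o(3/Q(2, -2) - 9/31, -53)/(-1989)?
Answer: -3475187/8335899 ≈ -0.41689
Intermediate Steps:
Q(U, g) = -3/2 (Q(U, g) = -3/2 + 0 = -3/2)
o(r, t) = -41/3 (o(r, t) = 2 + (-35 - 1*12)/3 = 2 + (-35 - 12)/3 = 2 + (1/3)*(-47) = 2 - 47/3 = -41/3)
1776/(-4191) + o(3/Q(2, -2) - 9/31, -53)/(-1989) = 1776/(-4191) - 41/3/(-1989) = 1776*(-1/4191) - 41/3*(-1/1989) = -592/1397 + 41/5967 = -3475187/8335899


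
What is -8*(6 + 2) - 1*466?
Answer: -530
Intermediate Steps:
-8*(6 + 2) - 1*466 = -8*8 - 466 = -64 - 466 = -530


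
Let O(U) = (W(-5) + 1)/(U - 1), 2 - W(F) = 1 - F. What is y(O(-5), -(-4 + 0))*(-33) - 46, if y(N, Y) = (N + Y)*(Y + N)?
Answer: -2857/4 ≈ -714.25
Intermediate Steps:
W(F) = 1 + F (W(F) = 2 - (1 - F) = 2 + (-1 + F) = 1 + F)
O(U) = -3/(-1 + U) (O(U) = ((1 - 5) + 1)/(U - 1) = (-4 + 1)/(-1 + U) = -3/(-1 + U))
y(N, Y) = (N + Y)² (y(N, Y) = (N + Y)*(N + Y) = (N + Y)²)
y(O(-5), -(-4 + 0))*(-33) - 46 = (-3/(-1 - 5) - (-4 + 0))²*(-33) - 46 = (-3/(-6) - 1*(-4))²*(-33) - 46 = (-3*(-⅙) + 4)²*(-33) - 46 = (½ + 4)²*(-33) - 46 = (9/2)²*(-33) - 46 = (81/4)*(-33) - 46 = -2673/4 - 46 = -2857/4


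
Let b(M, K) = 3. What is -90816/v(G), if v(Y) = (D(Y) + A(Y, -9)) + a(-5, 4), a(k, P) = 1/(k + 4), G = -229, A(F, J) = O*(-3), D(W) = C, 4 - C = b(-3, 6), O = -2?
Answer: -15136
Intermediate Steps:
C = 1 (C = 4 - 1*3 = 4 - 3 = 1)
D(W) = 1
A(F, J) = 6 (A(F, J) = -2*(-3) = 6)
a(k, P) = 1/(4 + k)
v(Y) = 6 (v(Y) = (1 + 6) + 1/(4 - 5) = 7 + 1/(-1) = 7 - 1 = 6)
-90816/v(G) = -90816/6 = -90816*⅙ = -15136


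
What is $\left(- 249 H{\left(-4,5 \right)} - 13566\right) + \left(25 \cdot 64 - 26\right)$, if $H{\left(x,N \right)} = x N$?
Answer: $-7012$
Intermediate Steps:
$H{\left(x,N \right)} = N x$
$\left(- 249 H{\left(-4,5 \right)} - 13566\right) + \left(25 \cdot 64 - 26\right) = \left(- 249 \cdot 5 \left(-4\right) - 13566\right) + \left(25 \cdot 64 - 26\right) = \left(\left(-249\right) \left(-20\right) - 13566\right) + \left(1600 - 26\right) = \left(4980 - 13566\right) + 1574 = -8586 + 1574 = -7012$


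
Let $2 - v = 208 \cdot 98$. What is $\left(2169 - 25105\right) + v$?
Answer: $-43318$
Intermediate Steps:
$v = -20382$ ($v = 2 - 208 \cdot 98 = 2 - 20384 = -20382$)
$\left(2169 - 25105\right) + v = \left(2169 - 25105\right) - 20382 = -22936 - 20382 = -43318$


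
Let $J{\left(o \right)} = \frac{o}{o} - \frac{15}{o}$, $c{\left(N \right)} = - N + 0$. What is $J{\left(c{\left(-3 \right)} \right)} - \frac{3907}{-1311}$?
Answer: $- \frac{1337}{1311} \approx -1.0198$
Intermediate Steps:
$c{\left(N \right)} = - N$
$J{\left(o \right)} = 1 - \frac{15}{o}$
$J{\left(c{\left(-3 \right)} \right)} - \frac{3907}{-1311} = \frac{-15 - -3}{\left(-1\right) \left(-3\right)} - \frac{3907}{-1311} = \frac{-15 + 3}{3} - - \frac{3907}{1311} = \frac{1}{3} \left(-12\right) + \frac{3907}{1311} = -4 + \frac{3907}{1311} = - \frac{1337}{1311}$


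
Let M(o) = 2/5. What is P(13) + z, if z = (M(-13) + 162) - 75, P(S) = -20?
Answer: 337/5 ≈ 67.400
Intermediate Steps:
M(o) = 2/5 (M(o) = 2*(1/5) = 2/5)
z = 437/5 (z = (2/5 + 162) - 75 = 812/5 - 75 = 437/5 ≈ 87.400)
P(13) + z = -20 + 437/5 = 337/5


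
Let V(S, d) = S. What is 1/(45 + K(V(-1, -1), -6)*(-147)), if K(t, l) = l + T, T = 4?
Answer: 1/339 ≈ 0.0029499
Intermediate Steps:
K(t, l) = 4 + l (K(t, l) = l + 4 = 4 + l)
1/(45 + K(V(-1, -1), -6)*(-147)) = 1/(45 + (4 - 6)*(-147)) = 1/(45 - 2*(-147)) = 1/(45 + 294) = 1/339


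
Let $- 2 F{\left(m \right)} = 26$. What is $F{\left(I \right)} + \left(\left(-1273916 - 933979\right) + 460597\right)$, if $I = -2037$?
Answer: $-1747311$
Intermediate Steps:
$F{\left(m \right)} = -13$ ($F{\left(m \right)} = \left(- \frac{1}{2}\right) 26 = -13$)
$F{\left(I \right)} + \left(\left(-1273916 - 933979\right) + 460597\right) = -13 + \left(\left(-1273916 - 933979\right) + 460597\right) = -13 + \left(-2207895 + 460597\right) = -13 - 1747298 = -1747311$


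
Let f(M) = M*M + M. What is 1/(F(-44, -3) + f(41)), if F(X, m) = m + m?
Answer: 1/1716 ≈ 0.00058275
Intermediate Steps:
F(X, m) = 2*m
f(M) = M + M² (f(M) = M² + M = M + M²)
1/(F(-44, -3) + f(41)) = 1/(2*(-3) + 41*(1 + 41)) = 1/(-6 + 41*42) = 1/(-6 + 1722) = 1/1716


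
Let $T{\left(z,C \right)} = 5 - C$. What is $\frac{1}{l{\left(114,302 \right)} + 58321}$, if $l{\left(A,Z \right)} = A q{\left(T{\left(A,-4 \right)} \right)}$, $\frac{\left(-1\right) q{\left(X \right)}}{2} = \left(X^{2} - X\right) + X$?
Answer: $\frac{1}{39853} \approx 2.5092 \cdot 10^{-5}$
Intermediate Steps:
$q{\left(X \right)} = - 2 X^{2}$ ($q{\left(X \right)} = - 2 \left(\left(X^{2} - X\right) + X\right) = - 2 X^{2}$)
$l{\left(A,Z \right)} = - 162 A$ ($l{\left(A,Z \right)} = A \left(- 2 \left(5 - -4\right)^{2}\right) = A \left(- 2 \left(5 + 4\right)^{2}\right) = A \left(- 2 \cdot 9^{2}\right) = A \left(\left(-2\right) 81\right) = A \left(-162\right) = - 162 A$)
$\frac{1}{l{\left(114,302 \right)} + 58321} = \frac{1}{\left(-162\right) 114 + 58321} = \frac{1}{-18468 + 58321} = \frac{1}{39853}$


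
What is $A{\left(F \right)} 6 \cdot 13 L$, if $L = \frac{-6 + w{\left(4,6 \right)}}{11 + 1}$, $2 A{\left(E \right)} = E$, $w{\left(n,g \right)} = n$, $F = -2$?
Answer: $13$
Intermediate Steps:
$A{\left(E \right)} = \frac{E}{2}$
$L = - \frac{1}{6}$ ($L = \frac{-6 + 4}{11 + 1} = - \frac{2}{12} = \left(-2\right) \frac{1}{12} = - \frac{1}{6} \approx -0.16667$)
$A{\left(F \right)} 6 \cdot 13 L = \frac{1}{2} \left(-2\right) 6 \cdot 13 \left(- \frac{1}{6}\right) = \left(-1\right) 6 \cdot 13 \left(- \frac{1}{6}\right) = \left(-6\right) 13 \left(- \frac{1}{6}\right) = \left(-78\right) \left(- \frac{1}{6}\right) = 13$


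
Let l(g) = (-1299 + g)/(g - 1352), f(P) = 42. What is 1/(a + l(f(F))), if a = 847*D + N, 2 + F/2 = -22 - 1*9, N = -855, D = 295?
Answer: 1310/326204357 ≈ 4.0159e-6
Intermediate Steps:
F = -66 (F = -4 + 2*(-22 - 1*9) = -4 + 2*(-22 - 9) = -4 + 2*(-31) = -4 - 62 = -66)
l(g) = (-1299 + g)/(-1352 + g)
a = 249010 (a = 847*295 - 855 = 249865 - 855 = 249010)
1/(a + l(f(F))) = 1/(249010 + (-1299 + 42)/(-1352 + 42)) = 1/(249010 - 1257/(-1310)) = 1/(249010 - 1/1310*(-1257)) = 1/(249010 + 1257/1310) = 1/(326204357/1310) = 1310/326204357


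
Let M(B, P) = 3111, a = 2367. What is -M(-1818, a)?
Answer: -3111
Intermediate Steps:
-M(-1818, a) = -1*3111 = -3111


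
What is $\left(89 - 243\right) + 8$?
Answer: $-146$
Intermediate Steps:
$\left(89 - 243\right) + 8 = -154 + 8 = -146$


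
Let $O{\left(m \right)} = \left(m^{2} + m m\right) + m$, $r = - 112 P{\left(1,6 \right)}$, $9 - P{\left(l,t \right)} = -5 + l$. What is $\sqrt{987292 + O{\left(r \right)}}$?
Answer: $2 \sqrt{1306427} \approx 2286.0$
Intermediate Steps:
$P{\left(l,t \right)} = 14 - l$ ($P{\left(l,t \right)} = 9 - \left(-5 + l\right) = 14 - l$)
$r = -1456$ ($r = - 112 \left(14 - 1\right) = \left(-112\right) 13 = -1456$)
$O{\left(m \right)} = m + 2 m^{2}$ ($O{\left(m \right)} = \left(m^{2} + m^{2}\right) + m = 2 m^{2} + m = m + 2 m^{2}$)
$\sqrt{987292 + O{\left(r \right)}} = \sqrt{987292 - 1456 \left(1 + 2 \left(-1456\right)\right)} = \sqrt{987292 - 1456 \left(1 - 2912\right)} = \sqrt{987292 - -4238416} = \sqrt{987292 + 4238416} = \sqrt{5225708} = 2 \sqrt{1306427}$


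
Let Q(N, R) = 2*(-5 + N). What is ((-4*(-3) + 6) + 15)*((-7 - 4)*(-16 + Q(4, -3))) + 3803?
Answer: 10337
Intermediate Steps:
Q(N, R) = -10 + 2*N
((-4*(-3) + 6) + 15)*((-7 - 4)*(-16 + Q(4, -3))) + 3803 = ((-4*(-3) + 6) + 15)*((-7 - 4)*(-16 + (-10 + 2*4))) + 3803 = ((12 + 6) + 15)*(-11*(-16 + (-10 + 8))) + 3803 = (18 + 15)*(-11*(-16 - 2)) + 3803 = 33*(-11*(-18)) + 3803 = 33*198 + 3803 = 6534 + 3803 = 10337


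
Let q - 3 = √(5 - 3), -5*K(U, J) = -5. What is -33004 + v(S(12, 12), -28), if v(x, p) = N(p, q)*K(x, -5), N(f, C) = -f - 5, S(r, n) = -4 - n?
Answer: -32981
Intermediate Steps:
K(U, J) = 1 (K(U, J) = -⅕*(-5) = 1)
q = 3 + √2 (q = 3 + √(5 - 3) = 3 + √2 ≈ 4.4142)
N(f, C) = -5 - f
v(x, p) = -5 - p (v(x, p) = (-5 - p)*1 = -5 - p)
-33004 + v(S(12, 12), -28) = -33004 + (-5 - 1*(-28)) = -33004 + (-5 + 28) = -33004 + 23 = -32981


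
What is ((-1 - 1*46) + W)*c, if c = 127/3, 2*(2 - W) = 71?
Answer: -20447/6 ≈ -3407.8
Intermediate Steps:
W = -67/2 (W = 2 - 1/2*71 = 2 - 71/2 = -67/2 ≈ -33.500)
c = 127/3 (c = 127*(1/3) = 127/3 ≈ 42.333)
((-1 - 1*46) + W)*c = ((-1 - 1*46) - 67/2)*(127/3) = ((-1 - 46) - 67/2)*(127/3) = (-47 - 67/2)*(127/3) = -161/2*127/3 = -20447/6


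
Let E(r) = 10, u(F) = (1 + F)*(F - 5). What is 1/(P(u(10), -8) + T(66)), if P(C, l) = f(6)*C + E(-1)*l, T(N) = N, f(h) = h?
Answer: 1/316 ≈ 0.0031646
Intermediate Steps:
u(F) = (1 + F)*(-5 + F)
P(C, l) = 6*C + 10*l
1/(P(u(10), -8) + T(66)) = 1/((6*(-5 + 10² - 4*10) + 10*(-8)) + 66) = 1/((6*(-5 + 100 - 40) - 80) + 66) = 1/((6*55 - 80) + 66) = 1/((330 - 80) + 66) = 1/(250 + 66) = 1/316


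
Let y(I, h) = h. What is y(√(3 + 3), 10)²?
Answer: 100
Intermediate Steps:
y(√(3 + 3), 10)² = 10² = 100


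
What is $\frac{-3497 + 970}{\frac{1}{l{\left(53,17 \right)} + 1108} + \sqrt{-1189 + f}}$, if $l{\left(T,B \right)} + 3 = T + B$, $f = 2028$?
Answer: $\frac{2969225}{1158344374} - \frac{3488839375 \sqrt{839}}{1158344374} \approx -87.239$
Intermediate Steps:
$l{\left(T,B \right)} = -3 + B + T$ ($l{\left(T,B \right)} = -3 + \left(T + B\right) = -3 + \left(B + T\right) = -3 + B + T$)
$\frac{-3497 + 970}{\frac{1}{l{\left(53,17 \right)} + 1108} + \sqrt{-1189 + f}} = \frac{-3497 + 970}{\frac{1}{\left(-3 + 17 + 53\right) + 1108} + \sqrt{-1189 + 2028}} = - \frac{2527}{\frac{1}{67 + 1108} + \sqrt{839}} = - \frac{2527}{\frac{1}{1175} + \sqrt{839}}$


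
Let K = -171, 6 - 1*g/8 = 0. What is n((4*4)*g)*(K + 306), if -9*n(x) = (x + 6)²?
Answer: -8986140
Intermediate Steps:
g = 48 (g = 48 - 8*0 = 48 + 0 = 48)
n(x) = -(6 + x)²/9 (n(x) = -(x + 6)²/9 = -(6 + x)²/9)
n((4*4)*g)*(K + 306) = (-(6 + (4*4)*48)²/9)*(-171 + 306) = -(6 + 16*48)²/9*135 = -(6 + 768)²/9*135 = -⅑*774²*135 = -⅑*599076*135 = -66564*135 = -8986140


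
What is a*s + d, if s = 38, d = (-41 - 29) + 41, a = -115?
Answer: -4399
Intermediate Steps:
d = -29 (d = -70 + 41 = -29)
a*s + d = -115*38 - 29 = -4370 - 29 = -4399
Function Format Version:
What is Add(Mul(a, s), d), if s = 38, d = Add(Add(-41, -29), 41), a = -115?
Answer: -4399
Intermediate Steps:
d = -29 (d = Add(-70, 41) = -29)
Add(Mul(a, s), d) = Add(Mul(-115, 38), -29) = Add(-4370, -29) = -4399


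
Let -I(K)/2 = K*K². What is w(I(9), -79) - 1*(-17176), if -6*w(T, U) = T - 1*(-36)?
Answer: 17413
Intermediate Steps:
I(K) = -2*K³ (I(K) = -2*K*K² = -2*K³)
w(T, U) = -6 - T/6 (w(T, U) = -(T - 1*(-36))/6 = -(T + 36)/6 = -(36 + T)/6 = -6 - T/6)
w(I(9), -79) - 1*(-17176) = (-6 - (-1)*9³/3) - 1*(-17176) = (-6 - (-1)*729/3) + 17176 = (-6 - ⅙*(-1458)) + 17176 = (-6 + 243) + 17176 = 237 + 17176 = 17413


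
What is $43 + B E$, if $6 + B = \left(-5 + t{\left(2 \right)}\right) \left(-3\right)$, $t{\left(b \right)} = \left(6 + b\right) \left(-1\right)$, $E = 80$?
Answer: $2683$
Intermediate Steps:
$t{\left(b \right)} = -6 - b$
$B = 33$ ($B = -6 + \left(-5 - 8\right) \left(-3\right) = -6 - -39 = -6 + 39 = 33$)
$43 + B E = 43 + 33 \cdot 80 = 43 + 2640 = 2683$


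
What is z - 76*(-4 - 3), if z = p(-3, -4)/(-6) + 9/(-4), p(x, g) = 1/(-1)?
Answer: 6359/12 ≈ 529.92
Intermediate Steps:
p(x, g) = -1
z = -25/12 (z = -1/(-6) + 9/(-4) = -1*(-1/6) + 9*(-1/4) = 1/6 - 9/4 = -25/12 ≈ -2.0833)
z - 76*(-4 - 3) = -25/12 - 76*(-4 - 3) = -25/12 - 76*(-7) = -25/12 - 19*(-28) = -25/12 + 532 = 6359/12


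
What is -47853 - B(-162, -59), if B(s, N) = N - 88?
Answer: -47706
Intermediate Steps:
B(s, N) = -88 + N
-47853 - B(-162, -59) = -47853 - (-88 - 59) = -47853 - 1*(-147) = -47853 + 147 = -47706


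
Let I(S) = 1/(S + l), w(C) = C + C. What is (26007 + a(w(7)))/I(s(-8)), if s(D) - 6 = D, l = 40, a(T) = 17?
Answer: 988912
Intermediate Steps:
w(C) = 2*C
s(D) = 6 + D
I(S) = 1/(40 + S) (I(S) = 1/(S + 40) = 1/(40 + S))
(26007 + a(w(7)))/I(s(-8)) = (26007 + 17)/(1/(40 + (6 - 8))) = 26024/(1/(40 - 2)) = 26024/(1/38) = 26024*38 = 988912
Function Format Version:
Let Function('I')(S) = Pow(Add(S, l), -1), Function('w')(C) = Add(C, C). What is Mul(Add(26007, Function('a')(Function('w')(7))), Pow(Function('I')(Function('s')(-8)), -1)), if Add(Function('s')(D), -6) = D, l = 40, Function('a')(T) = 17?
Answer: 988912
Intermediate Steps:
Function('w')(C) = Mul(2, C)
Function('s')(D) = Add(6, D)
Function('I')(S) = Pow(Add(40, S), -1) (Function('I')(S) = Pow(Add(S, 40), -1) = Pow(Add(40, S), -1))
Mul(Add(26007, Function('a')(Function('w')(7))), Pow(Function('I')(Function('s')(-8)), -1)) = Mul(Add(26007, 17), Pow(Pow(Add(40, Add(6, -8)), -1), -1)) = Mul(26024, Pow(Pow(Add(40, -2), -1), -1)) = Mul(26024, Pow(Pow(38, -1), -1)) = Mul(26024, Pow(Rational(1, 38), -1)) = Mul(26024, 38) = 988912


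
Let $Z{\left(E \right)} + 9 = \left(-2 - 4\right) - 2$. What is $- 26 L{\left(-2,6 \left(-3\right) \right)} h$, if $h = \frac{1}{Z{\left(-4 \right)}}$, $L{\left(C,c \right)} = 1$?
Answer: $\frac{26}{17} \approx 1.5294$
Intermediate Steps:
$Z{\left(E \right)} = -17$ ($Z{\left(E \right)} = -9 - 8 = -17$)
$h = - \frac{1}{17}$ ($h = \frac{1}{-17} = - \frac{1}{17} \approx -0.058824$)
$- 26 L{\left(-2,6 \left(-3\right) \right)} h = \left(-26\right) 1 \left(- \frac{1}{17}\right) = \left(-26\right) \left(- \frac{1}{17}\right) = \frac{26}{17}$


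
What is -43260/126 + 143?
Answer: -601/3 ≈ -200.33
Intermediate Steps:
-43260/126 + 143 = -206*5/3 + 143 = -1030/3 + 143 = -601/3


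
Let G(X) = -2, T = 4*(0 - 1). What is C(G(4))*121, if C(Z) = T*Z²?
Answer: -1936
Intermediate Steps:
T = -4 (T = 4*(-1) = -4)
C(Z) = -4*Z²
C(G(4))*121 = -4*(-2)²*121 = -4*4*121 = -16*121 = -1936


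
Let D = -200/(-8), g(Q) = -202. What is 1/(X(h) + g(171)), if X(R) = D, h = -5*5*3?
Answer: -1/177 ≈ -0.0056497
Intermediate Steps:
h = -75 (h = -25*3 = -75)
D = 25 (D = -200*(-⅛) = 25)
X(R) = 25
1/(X(h) + g(171)) = 1/(25 - 202) = 1/(-177) = -1/177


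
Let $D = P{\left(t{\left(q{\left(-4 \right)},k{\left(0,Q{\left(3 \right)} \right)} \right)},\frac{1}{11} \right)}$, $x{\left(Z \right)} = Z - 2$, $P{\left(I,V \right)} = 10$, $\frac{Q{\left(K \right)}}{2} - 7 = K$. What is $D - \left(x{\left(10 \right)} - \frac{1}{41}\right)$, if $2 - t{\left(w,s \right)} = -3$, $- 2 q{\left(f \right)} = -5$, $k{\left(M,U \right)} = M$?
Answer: $\frac{83}{41} \approx 2.0244$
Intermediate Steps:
$Q{\left(K \right)} = 14 + 2 K$
$q{\left(f \right)} = \frac{5}{2}$ ($q{\left(f \right)} = \left(- \frac{1}{2}\right) \left(-5\right) = \frac{5}{2}$)
$t{\left(w,s \right)} = 5$ ($t{\left(w,s \right)} = 2 - -3 = 2 + 3 = 5$)
$x{\left(Z \right)} = -2 + Z$
$D = 10$
$D - \left(x{\left(10 \right)} - \frac{1}{41}\right) = 10 - \left(\left(-2 + 10\right) - \frac{1}{41}\right) = 10 - \left(8 - \frac{1}{41}\right) = 10 - \frac{327}{41} = \frac{83}{41}$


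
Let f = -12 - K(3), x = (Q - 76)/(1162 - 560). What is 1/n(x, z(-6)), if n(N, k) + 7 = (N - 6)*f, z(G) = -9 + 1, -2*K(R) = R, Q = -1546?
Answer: 86/7249 ≈ 0.011864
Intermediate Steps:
K(R) = -R/2
x = -811/301 (x = (-1546 - 76)/(1162 - 560) = -1622/602 = -1622*1/602 = -811/301 ≈ -2.6944)
f = -21/2 (f = -12 - (-1)*3/2 = -12 - 1*(-3/2) = -12 + 3/2 = -21/2 ≈ -10.500)
z(G) = -8
n(N, k) = 56 - 21*N/2 (n(N, k) = -7 + (N - 6)*(-21/2) = -7 + (-6 + N)*(-21/2) = -7 + (63 - 21*N/2) = 56 - 21*N/2)
1/n(x, z(-6)) = 1/(56 - 21/2*(-811/301)) = 1/(56 + 2433/86) = 1/(7249/86) = 86/7249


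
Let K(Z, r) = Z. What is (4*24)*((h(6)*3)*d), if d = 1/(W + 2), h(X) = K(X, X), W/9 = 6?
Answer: 216/7 ≈ 30.857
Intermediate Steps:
W = 54 (W = 9*6 = 54)
h(X) = X
d = 1/56 (d = 1/(54 + 2) = 1/56 ≈ 0.017857)
(4*24)*((h(6)*3)*d) = (4*24)*((6*3)*(1/56)) = 96*(18*(1/56)) = 96*(9/28) = 216/7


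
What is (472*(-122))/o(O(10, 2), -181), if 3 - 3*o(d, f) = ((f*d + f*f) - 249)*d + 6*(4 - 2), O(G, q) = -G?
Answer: -172752/343211 ≈ -0.50334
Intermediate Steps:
o(d, f) = -3 - d*(-249 + f² + d*f)/3 (o(d, f) = 1 - (((f*d + f*f) - 249)*d + 6*(4 - 2))/3 = 1 - (((d*f + f²) - 249)*d + 6*2)/3 = 1 - (((f² + d*f) - 249)*d + 12)/3 = 1 - ((-249 + f² + d*f)*d + 12)/3 = 1 - (d*(-249 + f² + d*f) + 12)/3 = 1 - (12 + d*(-249 + f² + d*f))/3 = 1 + (-4 - d*(-249 + f² + d*f)/3) = -3 - d*(-249 + f² + d*f)/3)
(472*(-122))/o(O(10, 2), -181) = (472*(-122))/(-3 + 83*(-1*10) - ⅓*(-1*10)*(-181)² - ⅓*(-181)*(-1*10)²) = -57584/(-3 + 83*(-10) - ⅓*(-10)*32761 - ⅓*(-181)*(-10)²) = -57584/(-3 - 830 + 327610/3 - ⅓*(-181)*100) = -57584/(-3 - 830 + 327610/3 + 18100/3) = -57584/343211/3 = -57584*3/343211 = -172752/343211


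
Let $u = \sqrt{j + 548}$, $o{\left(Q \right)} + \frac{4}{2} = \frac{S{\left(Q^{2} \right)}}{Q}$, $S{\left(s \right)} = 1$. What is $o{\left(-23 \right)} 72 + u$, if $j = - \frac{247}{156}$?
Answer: $- \frac{3384}{23} + \frac{\sqrt{19671}}{6} \approx -123.75$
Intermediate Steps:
$j = - \frac{19}{12}$ ($j = \left(-247\right) \frac{1}{156} = - \frac{19}{12} \approx -1.5833$)
$o{\left(Q \right)} = -2 + \frac{1}{Q}$ ($o{\left(Q \right)} = -2 + 1 \frac{1}{Q} = -2 + \frac{1}{Q}$)
$u = \frac{\sqrt{19671}}{6}$ ($u = \sqrt{- \frac{19}{12} + 548} = \sqrt{\frac{6557}{12}} = \frac{\sqrt{19671}}{6} \approx 23.376$)
$o{\left(-23 \right)} 72 + u = \left(-2 + \frac{1}{-23}\right) 72 + \frac{\sqrt{19671}}{6} = \left(-2 - \frac{1}{23}\right) 72 + \frac{\sqrt{19671}}{6} = \left(- \frac{47}{23}\right) 72 + \frac{\sqrt{19671}}{6} = - \frac{3384}{23} + \frac{\sqrt{19671}}{6}$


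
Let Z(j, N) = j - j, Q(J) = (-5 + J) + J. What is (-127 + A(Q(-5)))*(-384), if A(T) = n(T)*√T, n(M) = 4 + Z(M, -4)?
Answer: 48768 - 1536*I*√15 ≈ 48768.0 - 5948.9*I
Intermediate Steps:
Q(J) = -5 + 2*J
Z(j, N) = 0
n(M) = 4 (n(M) = 4 + 0 = 4)
A(T) = 4*√T
(-127 + A(Q(-5)))*(-384) = (-127 + 4*√(-5 + 2*(-5)))*(-384) = (-127 + 4*√(-5 - 10))*(-384) = (-127 + 4*√(-15))*(-384) = (-127 + 4*(I*√15))*(-384) = (-127 + 4*I*√15)*(-384) = 48768 - 1536*I*√15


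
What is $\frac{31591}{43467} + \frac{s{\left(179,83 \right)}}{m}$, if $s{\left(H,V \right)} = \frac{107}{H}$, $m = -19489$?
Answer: $\frac{110201531852}{151635976977} \approx 0.72675$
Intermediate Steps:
$\frac{31591}{43467} + \frac{s{\left(179,83 \right)}}{m} = \frac{31591}{43467} + \frac{107 \cdot \frac{1}{179}}{-19489} = 31591 \cdot \frac{1}{43467} + 107 \cdot \frac{1}{179} \left(- \frac{1}{19489}\right) = \frac{31591}{43467} + \frac{107}{179} \left(- \frac{1}{19489}\right) = \frac{31591}{43467} - \frac{107}{3488531} = \frac{110201531852}{151635976977}$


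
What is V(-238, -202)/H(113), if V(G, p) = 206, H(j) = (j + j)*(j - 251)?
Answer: -103/15594 ≈ -0.0066051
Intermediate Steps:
H(j) = 2*j*(-251 + j) (H(j) = (2*j)*(-251 + j) = 2*j*(-251 + j))
V(-238, -202)/H(113) = 206/((2*113*(-251 + 113))) = 206/((2*113*(-138))) = 206/(-31188) = 206*(-1/31188) = -103/15594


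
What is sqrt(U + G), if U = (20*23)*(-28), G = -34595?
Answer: 15*I*sqrt(211) ≈ 217.89*I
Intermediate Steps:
U = -12880 (U = 460*(-28) = -12880)
sqrt(U + G) = sqrt(-12880 - 34595) = sqrt(-47475) = 15*I*sqrt(211)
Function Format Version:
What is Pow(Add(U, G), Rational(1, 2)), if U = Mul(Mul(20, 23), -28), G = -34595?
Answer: Mul(15, I, Pow(211, Rational(1, 2))) ≈ Mul(217.89, I)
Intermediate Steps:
U = -12880 (U = Mul(460, -28) = -12880)
Pow(Add(U, G), Rational(1, 2)) = Pow(Add(-12880, -34595), Rational(1, 2)) = Pow(-47475, Rational(1, 2)) = Mul(15, I, Pow(211, Rational(1, 2)))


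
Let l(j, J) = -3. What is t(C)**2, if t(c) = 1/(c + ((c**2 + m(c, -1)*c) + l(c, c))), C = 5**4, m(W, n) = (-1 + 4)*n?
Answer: 1/151610554384 ≈ 6.5958e-12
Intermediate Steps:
m(W, n) = 3*n
C = 625
t(c) = 1/(-3 + c**2 - 2*c) (t(c) = 1/(c + ((c**2 + (3*(-1))*c) - 3)) = 1/(c + ((c**2 - 3*c) - 3)) = 1/(c + (-3 + c**2 - 3*c)) = 1/(-3 + c**2 - 2*c))
t(C)**2 = (1/(-3 + 625**2 - 2*625))**2 = (1/(-3 + 390625 - 1250))**2 = (1/389372)**2 = 1/151610554384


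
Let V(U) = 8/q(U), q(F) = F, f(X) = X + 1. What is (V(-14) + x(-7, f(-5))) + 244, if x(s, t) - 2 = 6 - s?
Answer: 1809/7 ≈ 258.43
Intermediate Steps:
f(X) = 1 + X
x(s, t) = 8 - s (x(s, t) = 2 + (6 - s) = 8 - s)
V(U) = 8/U
(V(-14) + x(-7, f(-5))) + 244 = (8/(-14) + (8 - 1*(-7))) + 244 = (8*(-1/14) + (8 + 7)) + 244 = (-4/7 + 15) + 244 = 101/7 + 244 = 1809/7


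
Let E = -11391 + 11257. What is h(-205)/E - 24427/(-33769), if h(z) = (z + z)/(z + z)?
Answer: 3239449/4525046 ≈ 0.71589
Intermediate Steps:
h(z) = 1 (h(z) = (2*z)/((2*z)) = (2*z)*(1/(2*z)) = 1)
E = -134
h(-205)/E - 24427/(-33769) = 1/(-134) - 24427/(-33769) = 1*(-1/134) - 24427*(-1/33769) = -1/134 + 24427/33769 = 3239449/4525046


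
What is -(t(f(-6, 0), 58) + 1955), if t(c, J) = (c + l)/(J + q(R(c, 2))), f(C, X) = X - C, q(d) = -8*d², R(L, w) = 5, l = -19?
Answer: -277623/142 ≈ -1955.1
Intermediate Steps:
t(c, J) = (-19 + c)/(-200 + J) (t(c, J) = (c - 19)/(J - 8*5²) = (-19 + c)/(J - 8*25) = (-19 + c)/(J - 200) = (-19 + c)/(-200 + J))
-(t(f(-6, 0), 58) + 1955) = -((-19 + (0 - 1*(-6)))/(-200 + 58) + 1955) = -((-19 + (0 + 6))/(-142) + 1955) = -(-(-19 + 6)/142 + 1955) = -(-1/142*(-13) + 1955) = -(13/142 + 1955) = -1*277623/142 = -277623/142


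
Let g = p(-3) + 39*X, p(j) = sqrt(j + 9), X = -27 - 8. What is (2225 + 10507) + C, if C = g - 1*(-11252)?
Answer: 22619 + sqrt(6) ≈ 22621.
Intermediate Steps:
X = -35
p(j) = sqrt(9 + j)
g = -1365 + sqrt(6) (g = sqrt(9 - 3) + 39*(-35) = sqrt(6) - 1365 = -1365 + sqrt(6) ≈ -1362.6)
C = 9887 + sqrt(6) (C = (-1365 + sqrt(6)) - 1*(-11252) = (-1365 + sqrt(6)) + 11252 = 9887 + sqrt(6) ≈ 9889.5)
(2225 + 10507) + C = (2225 + 10507) + (9887 + sqrt(6)) = 12732 + (9887 + sqrt(6)) = 22619 + sqrt(6)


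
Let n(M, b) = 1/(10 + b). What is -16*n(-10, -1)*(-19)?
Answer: 304/9 ≈ 33.778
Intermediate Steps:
-16*n(-10, -1)*(-19) = -16/(10 - 1)*(-19) = -16/9*(-19) = 304/9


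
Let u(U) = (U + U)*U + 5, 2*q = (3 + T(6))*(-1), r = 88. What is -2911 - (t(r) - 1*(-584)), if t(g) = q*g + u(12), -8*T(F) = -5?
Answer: -7257/2 ≈ -3628.5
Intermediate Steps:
T(F) = 5/8 (T(F) = -⅛*(-5) = 5/8)
q = -29/16 (q = ((3 + 5/8)*(-1))/2 = ((29/8)*(-1))/2 = (½)*(-29/8) = -29/16 ≈ -1.8125)
u(U) = 5 + 2*U² (u(U) = (2*U)*U + 5 = 2*U² + 5 = 5 + 2*U²)
t(g) = 293 - 29*g/16 (t(g) = -29*g/16 + (5 + 2*12²) = -29*g/16 + (5 + 2*144) = -29*g/16 + (5 + 288) = -29*g/16 + 293 = 293 - 29*g/16)
-2911 - (t(r) - 1*(-584)) = -2911 - ((293 - 29/16*88) - 1*(-584)) = -2911 - ((293 - 319/2) + 584) = -2911 - (267/2 + 584) = -2911 - 1*1435/2 = -2911 - 1435/2 = -7257/2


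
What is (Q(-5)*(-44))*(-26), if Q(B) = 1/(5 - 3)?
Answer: 572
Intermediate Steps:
Q(B) = 1/2
(Q(-5)*(-44))*(-26) = ((1/2)*(-44))*(-26) = -22*(-26) = 572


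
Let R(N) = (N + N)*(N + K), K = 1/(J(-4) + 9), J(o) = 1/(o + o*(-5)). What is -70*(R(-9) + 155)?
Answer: -639478/29 ≈ -22051.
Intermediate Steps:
J(o) = -1/(4*o) (J(o) = 1/(o - 5*o) = 1/(-4*o) = -1/(4*o))
K = 16/145 (K = 1/(-1/4/(-4) + 9) = 1/(-1/4*(-1/4) + 9) = 1/(1/16 + 9) = 1/(145/16) = 16/145 ≈ 0.11034)
R(N) = 2*N*(16/145 + N) (R(N) = (N + N)*(N + 16/145) = (2*N)*(16/145 + N) = 2*N*(16/145 + N))
-70*(R(-9) + 155) = -70*((2/145)*(-9)*(16 + 145*(-9)) + 155) = -70*((2/145)*(-9)*(16 - 1305) + 155) = -70*((2/145)*(-9)*(-1289) + 155) = -70*(23202/145 + 155) = -70*45677/145 = -639478/29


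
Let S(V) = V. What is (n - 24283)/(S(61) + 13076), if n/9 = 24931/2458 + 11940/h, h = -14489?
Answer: -861826948595/467860618794 ≈ -1.8421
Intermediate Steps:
n = 2986890651/35613962 (n = 9*(24931/2458 + 11940/(-14489)) = 9*(24931*(1/2458) + 11940*(-1/14489)) = 9*(24931/2458 - 11940/14489) = 9*(331876739/35613962) = 2986890651/35613962 ≈ 83.869)
(n - 24283)/(S(61) + 13076) = (2986890651/35613962 - 24283)/(61 + 13076) = -861826948595/35613962/13137 = -861826948595/35613962*1/13137 = -861826948595/467860618794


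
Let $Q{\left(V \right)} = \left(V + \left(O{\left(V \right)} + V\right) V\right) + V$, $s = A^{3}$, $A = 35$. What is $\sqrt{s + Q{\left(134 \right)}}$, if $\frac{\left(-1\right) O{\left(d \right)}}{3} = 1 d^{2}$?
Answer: $i \sqrt{7157213} \approx 2675.3 i$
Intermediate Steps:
$O{\left(d \right)} = - 3 d^{2}$ ($O{\left(d \right)} = - 3 \cdot 1 d^{2} = - 3 d^{2}$)
$s = 42875$ ($s = 35^{3} = 42875$)
$Q{\left(V \right)} = 2 V + V \left(V - 3 V^{2}\right)$ ($Q{\left(V \right)} = \left(V + \left(- 3 V^{2} + V\right) V\right) + V = \left(V + \left(V - 3 V^{2}\right) V\right) + V = \left(V + V \left(V - 3 V^{2}\right)\right) + V = 2 V + V \left(V - 3 V^{2}\right)$)
$\sqrt{s + Q{\left(134 \right)}} = \sqrt{42875 + 134 \left(2 + 134 - 3 \cdot 134^{2}\right)} = \sqrt{42875 + 134 \left(2 + 134 - 53868\right)} = \sqrt{42875 + 134 \left(-53732\right)} = \sqrt{42875 - 7200088} = \sqrt{-7157213} = i \sqrt{7157213}$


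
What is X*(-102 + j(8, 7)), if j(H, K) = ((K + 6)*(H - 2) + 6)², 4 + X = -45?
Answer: -340746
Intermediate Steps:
X = -49 (X = -4 - 45 = -49)
j(H, K) = (6 + (-2 + H)*(6 + K))² (j(H, K) = ((6 + K)*(-2 + H) + 6)² = ((-2 + H)*(6 + K) + 6)² = (6 + (-2 + H)*(6 + K))²)
X*(-102 + j(8, 7)) = -49*(-102 + (-6 - 2*7 + 6*8 + 8*7)²) = -49*(-102 + (-6 - 14 + 48 + 56)²) = -49*(-102 + 84²) = -49*(-102 + 7056) = -49*6954 = -340746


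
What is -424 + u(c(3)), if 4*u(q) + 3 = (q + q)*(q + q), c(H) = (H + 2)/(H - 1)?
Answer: -837/2 ≈ -418.50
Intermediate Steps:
c(H) = (2 + H)/(-1 + H)
u(q) = -¾ + q² (u(q) = -¾ + ((q + q)*(q + q))/4 = -¾ + ((2*q)*(2*q))/4 = -¾ + (4*q²)/4 = -¾ + q²)
-424 + u(c(3)) = -424 + (-¾ + ((2 + 3)/(-1 + 3))²) = -424 + (-¾ + (5/2)²) = -424 + (-¾ + 25/4) = -424 + 11/2 = -837/2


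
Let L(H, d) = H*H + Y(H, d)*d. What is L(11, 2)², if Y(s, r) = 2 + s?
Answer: 21609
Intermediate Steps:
L(H, d) = H² + d*(2 + H) (L(H, d) = H*H + (2 + H)*d = H² + d*(2 + H))
L(11, 2)² = (11² + 2*(2 + 11))² = (121 + 2*13)² = (121 + 26)² = 147² = 21609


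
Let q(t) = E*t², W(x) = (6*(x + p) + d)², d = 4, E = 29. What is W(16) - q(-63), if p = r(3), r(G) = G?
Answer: -101177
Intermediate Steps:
p = 3
W(x) = (22 + 6*x)² (W(x) = (6*(x + 3) + 4)² = (6*(3 + x) + 4)² = ((18 + 6*x) + 4)² = (22 + 6*x)²)
q(t) = 29*t²
W(16) - q(-63) = 4*(11 + 3*16)² - 29*(-63)² = 4*(11 + 48)² - 29*3969 = 4*59² - 1*115101 = 4*3481 - 115101 = 13924 - 115101 = -101177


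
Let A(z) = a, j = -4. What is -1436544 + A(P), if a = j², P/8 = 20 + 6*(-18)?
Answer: -1436528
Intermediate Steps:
P = -704 (P = 8*(20 + 6*(-18)) = 8*(20 - 108) = 8*(-88) = -704)
a = 16 (a = (-4)² = 16)
A(z) = 16
-1436544 + A(P) = -1436544 + 16 = -1436528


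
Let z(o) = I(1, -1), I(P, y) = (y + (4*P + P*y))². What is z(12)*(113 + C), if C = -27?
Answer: 344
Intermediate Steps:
I(P, y) = (y + 4*P + P*y)²
z(o) = 4 (z(o) = (-1 + 4*1 + 1*(-1))² = (-1 + 4 - 1)² = 2² = 4)
z(12)*(113 + C) = 4*(113 - 27) = 4*86 = 344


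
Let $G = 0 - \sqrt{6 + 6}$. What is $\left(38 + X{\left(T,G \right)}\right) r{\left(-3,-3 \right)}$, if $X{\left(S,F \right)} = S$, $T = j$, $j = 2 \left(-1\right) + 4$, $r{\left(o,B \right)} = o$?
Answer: $-120$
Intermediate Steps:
$G = - 2 \sqrt{3}$ ($G = 0 - \sqrt{12} = 0 - 2 \sqrt{3} = - 2 \sqrt{3} \approx -3.4641$)
$j = 2$ ($j = -2 + 4 = 2$)
$T = 2$
$\left(38 + X{\left(T,G \right)}\right) r{\left(-3,-3 \right)} = \left(38 + 2\right) \left(-3\right) = 40 \left(-3\right) = -120$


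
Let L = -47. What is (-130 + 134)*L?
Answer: -188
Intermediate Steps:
(-130 + 134)*L = (-130 + 134)*(-47) = 4*(-47) = -188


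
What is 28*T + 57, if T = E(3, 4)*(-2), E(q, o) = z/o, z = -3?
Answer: 99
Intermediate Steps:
E(q, o) = -3/o
T = 3/2 (T = -3/4*(-2) = -3*¼*(-2) = -¾*(-2) = 3/2 ≈ 1.5000)
28*T + 57 = 28*(3/2) + 57 = 42 + 57 = 99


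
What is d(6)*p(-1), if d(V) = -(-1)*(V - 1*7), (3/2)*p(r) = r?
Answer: ⅔ ≈ 0.66667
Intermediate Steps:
p(r) = 2*r/3
d(V) = -7 + V (d(V) = -(-1)*(V - 7) = -(-1)*(-7 + V) = -(7 - V) = -7 + V)
d(6)*p(-1) = (-7 + 6)*((⅔)*(-1)) = -1*(-⅔) = ⅔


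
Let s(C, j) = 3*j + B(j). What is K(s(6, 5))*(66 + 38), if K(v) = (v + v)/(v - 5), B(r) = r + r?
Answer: 260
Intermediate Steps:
B(r) = 2*r
s(C, j) = 5*j (s(C, j) = 3*j + 2*j = 5*j)
K(v) = 2*v/(-5 + v) (K(v) = (2*v)/(-5 + v) = 2*v/(-5 + v))
K(s(6, 5))*(66 + 38) = (2*(5*5)/(-5 + 5*5))*(66 + 38) = (2*25/(-5 + 25))*104 = (2*25/20)*104 = (2*25*(1/20))*104 = (5/2)*104 = 260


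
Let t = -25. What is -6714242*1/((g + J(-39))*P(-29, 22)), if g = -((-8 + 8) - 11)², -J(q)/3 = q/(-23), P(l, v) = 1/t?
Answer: -77213783/58 ≈ -1.3313e+6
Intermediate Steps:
P(l, v) = -1/25 (P(l, v) = 1/(-25) = -1/25)
J(q) = 3*q/23 (J(q) = -3*q/(-23) = -3*q*(-1)/23 = -(-3)*q/23 = 3*q/23)
g = -121 (g = -(0 - 11)² = -1*(-11)² = -1*121 = -121)
-6714242*1/((g + J(-39))*P(-29, 22)) = -6714242*(-25/(-121 + (3/23)*(-39))) = -6714242*(-25/(-121 - 117/23)) = -6714242/((-1/25*(-2900/23))) = -6714242/116/23 = -6714242*23/116 = -77213783/58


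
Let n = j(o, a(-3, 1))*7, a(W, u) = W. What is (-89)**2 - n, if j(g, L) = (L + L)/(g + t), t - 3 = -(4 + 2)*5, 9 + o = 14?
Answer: 87110/11 ≈ 7919.1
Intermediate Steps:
o = 5 (o = -9 + 14 = 5)
t = -27 (t = 3 - (4 + 2)*5 = 3 - 1*6*5 = 3 - 6*5 = 3 - 30 = -27)
j(g, L) = 2*L/(-27 + g) (j(g, L) = (L + L)/(g - 27) = (2*L)/(-27 + g) = 2*L/(-27 + g))
n = 21/11 (n = (2*(-3)/(-27 + 5))*7 = (2*(-3)/(-22))*7 = (2*(-3)*(-1/22))*7 = (3/11)*7 = 21/11 ≈ 1.9091)
(-89)**2 - n = (-89)**2 - 1*21/11 = 7921 - 21/11 = 87110/11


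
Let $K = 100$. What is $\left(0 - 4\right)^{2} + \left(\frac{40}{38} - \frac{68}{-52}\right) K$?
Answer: $\frac{62252}{247} \approx 252.03$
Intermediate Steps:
$\left(0 - 4\right)^{2} + \left(\frac{40}{38} - \frac{68}{-52}\right) K = \left(0 - 4\right)^{2} + \left(\frac{40}{38} - \frac{68}{-52}\right) 100 = \left(-4\right)^{2} + \left(40 \cdot \frac{1}{38} - - \frac{17}{13}\right) 100 = 16 + \left(\frac{20}{19} + \frac{17}{13}\right) 100 = 16 + \frac{583}{247} \cdot 100 = 16 + \frac{58300}{247} = \frac{62252}{247}$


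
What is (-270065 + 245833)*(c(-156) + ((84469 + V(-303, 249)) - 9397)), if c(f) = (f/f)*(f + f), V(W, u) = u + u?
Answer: -1823651856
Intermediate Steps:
V(W, u) = 2*u
c(f) = 2*f (c(f) = 1*(2*f) = 2*f)
(-270065 + 245833)*(c(-156) + ((84469 + V(-303, 249)) - 9397)) = (-270065 + 245833)*(2*(-156) + ((84469 + 2*249) - 9397)) = -24232*(-312 + ((84469 + 498) - 9397)) = -24232*(-312 + (84967 - 9397)) = -24232*(-312 + 75570) = -24232*75258 = -1823651856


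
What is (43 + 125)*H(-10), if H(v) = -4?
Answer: -672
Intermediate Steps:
(43 + 125)*H(-10) = (43 + 125)*(-4) = 168*(-4) = -672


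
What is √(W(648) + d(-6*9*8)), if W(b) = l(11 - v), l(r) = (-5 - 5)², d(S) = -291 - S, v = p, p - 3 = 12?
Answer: √241 ≈ 15.524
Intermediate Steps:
p = 15 (p = 3 + 12 = 15)
v = 15
l(r) = 100 (l(r) = (-10)² = 100)
W(b) = 100
√(W(648) + d(-6*9*8)) = √(100 + (-291 - (-6*9)*8)) = √(100 + (-291 - (-54)*8)) = √(100 + (-291 - 1*(-432))) = √(100 + (-291 + 432)) = √(100 + 141) = √241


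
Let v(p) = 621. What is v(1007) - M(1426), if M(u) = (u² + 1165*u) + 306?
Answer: -3694451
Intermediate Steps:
M(u) = 306 + u² + 1165*u
v(1007) - M(1426) = 621 - (306 + 1426² + 1165*1426) = 621 - (306 + 2033476 + 1661290) = 621 - 1*3695072 = 621 - 3695072 = -3694451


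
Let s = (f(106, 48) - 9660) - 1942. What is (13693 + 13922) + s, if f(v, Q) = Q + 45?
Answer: 16106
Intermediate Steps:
f(v, Q) = 45 + Q
s = -11509 (s = ((45 + 48) - 9660) - 1942 = (93 - 9660) - 1942 = -9567 - 1942 = -11509)
(13693 + 13922) + s = (13693 + 13922) - 11509 = 27615 - 11509 = 16106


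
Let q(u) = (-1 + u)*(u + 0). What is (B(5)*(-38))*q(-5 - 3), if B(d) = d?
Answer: -13680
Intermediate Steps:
q(u) = u*(-1 + u) (q(u) = (-1 + u)*u = u*(-1 + u))
(B(5)*(-38))*q(-5 - 3) = (5*(-38))*((-5 - 3)*(-1 + (-5 - 3))) = -(-1520)*(-1 - 8) = -(-1520)*(-9) = -190*72 = -13680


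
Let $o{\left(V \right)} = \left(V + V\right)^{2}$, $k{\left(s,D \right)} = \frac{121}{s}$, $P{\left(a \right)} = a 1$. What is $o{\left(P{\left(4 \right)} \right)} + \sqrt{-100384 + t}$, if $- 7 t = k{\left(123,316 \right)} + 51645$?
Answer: $64 + \frac{2 i \sqrt{19971557970}}{861} \approx 64.0 + 328.27 i$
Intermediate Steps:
$P{\left(a \right)} = a$
$o{\left(V \right)} = 4 V^{2}$ ($o{\left(V \right)} = \left(2 V\right)^{2} = 4 V^{2}$)
$t = - \frac{6352456}{861}$ ($t = - \frac{\frac{121}{123} + 51645}{7} = \left(- \frac{1}{7}\right) \frac{6352456}{123} = - \frac{6352456}{861} \approx -7378.0$)
$o{\left(P{\left(4 \right)} \right)} + \sqrt{-100384 + t} = 4 \cdot 4^{2} + \sqrt{-100384 - \frac{6352456}{861}} = 4 \cdot 16 + \sqrt{- \frac{92783080}{861}} = 64 + \frac{2 i \sqrt{19971557970}}{861}$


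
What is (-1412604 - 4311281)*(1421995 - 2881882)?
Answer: 8356225300995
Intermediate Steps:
(-1412604 - 4311281)*(1421995 - 2881882) = -5723885*(-1459887) = 8356225300995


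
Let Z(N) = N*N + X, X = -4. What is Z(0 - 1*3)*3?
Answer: 15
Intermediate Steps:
Z(N) = -4 + N² (Z(N) = N*N - 4 = N² - 4 = -4 + N²)
Z(0 - 1*3)*3 = (-4 + (0 - 1*3)²)*3 = (-4 + (0 - 3)²)*3 = (-4 + (-3)²)*3 = (-4 + 9)*3 = 5*3 = 15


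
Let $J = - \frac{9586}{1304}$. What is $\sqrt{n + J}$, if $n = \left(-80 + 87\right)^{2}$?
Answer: $\frac{\sqrt{4426265}}{326} \approx 6.4536$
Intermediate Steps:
$J = - \frac{4793}{652}$ ($J = \left(-9586\right) \frac{1}{1304} = - \frac{4793}{652} \approx -7.3512$)
$n = 49$ ($n = 7^{2} = 49$)
$\sqrt{n + J} = \sqrt{49 - \frac{4793}{652}} = \sqrt{\frac{27155}{652}} = \frac{\sqrt{4426265}}{326}$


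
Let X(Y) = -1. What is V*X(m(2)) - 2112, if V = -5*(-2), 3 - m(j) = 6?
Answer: -2122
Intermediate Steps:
m(j) = -3 (m(j) = 3 - 1*6 = 3 - 6 = -3)
V = 10
V*X(m(2)) - 2112 = 10*(-1) - 2112 = -10 - 2112 = -2122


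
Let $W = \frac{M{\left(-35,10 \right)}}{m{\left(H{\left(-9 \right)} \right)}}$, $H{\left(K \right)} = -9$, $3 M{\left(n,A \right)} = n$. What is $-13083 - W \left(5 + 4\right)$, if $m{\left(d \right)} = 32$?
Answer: $- \frac{418551}{32} \approx -13080.0$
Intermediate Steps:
$M{\left(n,A \right)} = \frac{n}{3}$
$W = - \frac{35}{96}$ ($W = \frac{\frac{1}{3} \left(-35\right)}{32} = \left(- \frac{35}{3}\right) \frac{1}{32} = - \frac{35}{96} \approx -0.36458$)
$-13083 - W \left(5 + 4\right) = -13083 - - \frac{35 \left(5 + 4\right)}{96} = -13083 - \left(- \frac{35}{96}\right) 9 = -13083 - - \frac{105}{32} = -13083 + \frac{105}{32} = - \frac{418551}{32}$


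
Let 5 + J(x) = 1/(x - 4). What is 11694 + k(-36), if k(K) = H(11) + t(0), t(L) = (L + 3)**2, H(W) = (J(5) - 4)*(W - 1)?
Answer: 11623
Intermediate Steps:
J(x) = -5 + 1/(-4 + x) (J(x) = -5 + 1/(x - 4) = -5 + 1/(-4 + x))
H(W) = 8 - 8*W (H(W) = ((21 - 5*5)/(-4 + 5) - 4)*(W - 1) = ((21 - 25)/1 - 4)*(-1 + W) = (1*(-4) - 4)*(-1 + W) = (-4 - 4)*(-1 + W) = -8*(-1 + W) = 8 - 8*W)
t(L) = (3 + L)**2
k(K) = -71 (k(K) = (8 - 8*11) + (3 + 0)**2 = (8 - 88) + 3**2 = -80 + 9 = -71)
11694 + k(-36) = 11694 - 71 = 11623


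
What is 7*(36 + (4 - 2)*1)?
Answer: 266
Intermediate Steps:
7*(36 + (4 - 2)*1) = 7*(36 + 2*1) = 7*(36 + 2) = 7*38 = 266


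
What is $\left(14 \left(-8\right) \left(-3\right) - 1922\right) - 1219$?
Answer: $-2805$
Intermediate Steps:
$\left(14 \left(-8\right) \left(-3\right) - 1922\right) - 1219 = \left(\left(-112\right) \left(-3\right) - 1922\right) - 1219 = \left(336 - 1922\right) - 1219 = -1586 - 1219 = -2805$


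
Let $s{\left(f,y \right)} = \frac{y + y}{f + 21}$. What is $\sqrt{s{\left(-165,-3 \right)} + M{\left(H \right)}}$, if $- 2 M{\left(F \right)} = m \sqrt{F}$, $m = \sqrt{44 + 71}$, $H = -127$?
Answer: $\frac{\sqrt{6 - 72 i \sqrt{14605}}}{12} \approx 5.4985 - 5.4947 i$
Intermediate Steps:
$m = \sqrt{115} \approx 10.724$
$s{\left(f,y \right)} = \frac{2 y}{21 + f}$
$M{\left(F \right)} = - \frac{\sqrt{115} \sqrt{F}}{2}$
$\sqrt{s{\left(-165,-3 \right)} + M{\left(H \right)}} = \sqrt{2 \left(-3\right) \frac{1}{21 - 165} - \frac{\sqrt{115} \sqrt{-127}}{2}} = \sqrt{2 \left(-3\right) \frac{1}{-144} - \frac{\sqrt{115} i \sqrt{127}}{2}} = \sqrt{2 \left(-3\right) \left(- \frac{1}{144}\right) - \frac{i \sqrt{14605}}{2}} = \sqrt{\frac{1}{24} - \frac{i \sqrt{14605}}{2}}$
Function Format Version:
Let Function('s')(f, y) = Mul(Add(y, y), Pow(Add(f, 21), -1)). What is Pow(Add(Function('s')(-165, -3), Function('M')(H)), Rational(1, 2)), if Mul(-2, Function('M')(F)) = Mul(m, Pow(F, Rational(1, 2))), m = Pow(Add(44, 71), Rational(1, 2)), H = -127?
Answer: Mul(Rational(1, 12), Pow(Add(6, Mul(-72, I, Pow(14605, Rational(1, 2)))), Rational(1, 2))) ≈ Add(5.4985, Mul(-5.4947, I))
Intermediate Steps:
m = Pow(115, Rational(1, 2)) ≈ 10.724
Function('s')(f, y) = Mul(2, y, Pow(Add(21, f), -1)) (Function('s')(f, y) = Mul(Mul(2, y), Pow(Add(21, f), -1)) = Mul(2, y, Pow(Add(21, f), -1)))
Function('M')(F) = Mul(Rational(-1, 2), Pow(115, Rational(1, 2)), Pow(F, Rational(1, 2))) (Function('M')(F) = Mul(Rational(-1, 2), Mul(Pow(115, Rational(1, 2)), Pow(F, Rational(1, 2)))) = Mul(Rational(-1, 2), Pow(115, Rational(1, 2)), Pow(F, Rational(1, 2))))
Pow(Add(Function('s')(-165, -3), Function('M')(H)), Rational(1, 2)) = Pow(Add(Mul(2, -3, Pow(Add(21, -165), -1)), Mul(Rational(-1, 2), Pow(115, Rational(1, 2)), Pow(-127, Rational(1, 2)))), Rational(1, 2)) = Pow(Add(Mul(2, -3, Pow(-144, -1)), Mul(Rational(-1, 2), Pow(115, Rational(1, 2)), Mul(I, Pow(127, Rational(1, 2))))), Rational(1, 2)) = Pow(Add(Mul(2, -3, Rational(-1, 144)), Mul(Rational(-1, 2), I, Pow(14605, Rational(1, 2)))), Rational(1, 2)) = Pow(Add(Rational(1, 24), Mul(Rational(-1, 2), I, Pow(14605, Rational(1, 2)))), Rational(1, 2))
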